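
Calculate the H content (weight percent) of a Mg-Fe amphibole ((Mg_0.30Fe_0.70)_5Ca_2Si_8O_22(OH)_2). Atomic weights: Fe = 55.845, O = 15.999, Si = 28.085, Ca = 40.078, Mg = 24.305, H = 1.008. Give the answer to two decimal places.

M((Mg_0.30Fe_0.70)_5Ca_2Si_8O_22(OH)_2) = 922.743 g/mol.
H contributes 2 × 1.008 = 2.016 g per mole.
2.016/922.743 = 0.0022 → 0.22%.

0.22 weight percent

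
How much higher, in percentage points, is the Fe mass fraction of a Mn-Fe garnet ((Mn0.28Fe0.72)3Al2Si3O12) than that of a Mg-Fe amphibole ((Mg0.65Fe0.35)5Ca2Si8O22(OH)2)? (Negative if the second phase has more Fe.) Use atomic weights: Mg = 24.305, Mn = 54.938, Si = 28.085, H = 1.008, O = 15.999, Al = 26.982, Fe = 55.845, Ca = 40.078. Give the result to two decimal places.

Fe in (Mn0.28Fe0.72)3Al2Si3O12: molar mass 496.980 g/mol; 2.16×55.845 = 120.625 g → 24.27 wt%.
Fe in (Mg0.65Fe0.35)5Ca2Si8O22(OH)2: molar mass 867.548 g/mol; 1.75×55.845 = 97.729 g → 11.26 wt%.
Difference = 24.27 − 11.26 = 13.01 percentage points.

13.01 percentage points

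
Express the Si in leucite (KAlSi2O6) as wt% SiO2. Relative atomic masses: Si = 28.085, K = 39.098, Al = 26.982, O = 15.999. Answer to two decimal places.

55.06 wt%

M(KAlSi2O6) = 218.244 g/mol; M(SiO2) = 60.083 g/mol.
Moles SiO2 per formula unit = 2 Si ÷ 1 = 2.0000.
SiO2 fraction = (2.0000 × 60.083) / 218.244 = 120.166/218.244 = 0.5506.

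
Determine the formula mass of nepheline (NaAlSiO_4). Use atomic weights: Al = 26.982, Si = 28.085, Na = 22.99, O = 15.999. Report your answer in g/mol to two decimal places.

Na: 1 × 22.99 = 22.9900
Al: 1 × 26.982 = 26.9820
Si: 1 × 28.085 = 28.0850
O: 4 × 15.999 = 63.9960
Summing the contributions gives the formula mass.

142.05 g/mol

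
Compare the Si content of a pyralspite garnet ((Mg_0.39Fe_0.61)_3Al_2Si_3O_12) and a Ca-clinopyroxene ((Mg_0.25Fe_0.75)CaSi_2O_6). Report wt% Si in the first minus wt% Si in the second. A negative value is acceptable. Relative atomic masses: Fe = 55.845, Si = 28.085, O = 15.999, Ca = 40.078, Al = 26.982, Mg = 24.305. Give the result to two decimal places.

M((Mg_0.39Fe_0.61)_3Al_2Si_3O_12) = 460.840 g/mol, so wt% Si = 84.255/460.840 × 100 = 18.28%.
M((Mg_0.25Fe_0.75)CaSi_2O_6) = 240.202 g/mol, so wt% Si = 56.170/240.202 × 100 = 23.38%.
18.28 − 23.38 = -5.10 pp.

-5.10 percentage points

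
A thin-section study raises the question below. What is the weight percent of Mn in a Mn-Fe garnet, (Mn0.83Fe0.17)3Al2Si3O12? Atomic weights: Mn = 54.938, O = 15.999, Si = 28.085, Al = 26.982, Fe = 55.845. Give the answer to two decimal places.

Molar mass of (Mn0.83Fe0.17)3Al2Si3O12: 2.49×54.938 + 0.51×55.845 + 2×26.982 + 3×28.085 + 12×15.999 = 495.484 g/mol.
Mass of Mn per formula unit: 2.49 × 54.938 = 136.796 g.
Weight fraction Mn = 136.796 / 495.484 = 0.2761.

27.61 weight percent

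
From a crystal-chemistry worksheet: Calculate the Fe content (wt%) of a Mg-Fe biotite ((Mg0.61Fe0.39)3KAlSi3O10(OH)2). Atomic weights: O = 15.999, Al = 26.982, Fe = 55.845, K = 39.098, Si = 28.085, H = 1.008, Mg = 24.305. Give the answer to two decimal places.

Molar mass of (Mg0.61Fe0.39)3KAlSi3O10(OH)2: 1.83·24.305 + 1.17·55.845 + 1·39.098 + 1·26.982 + 3·28.085 + 12·15.999 + 2·1.008 = 454.156 g/mol.
Mass of Fe per formula unit: 1.17 × 55.845 = 65.339 g.
Weight fraction Fe = 65.339 / 454.156 = 0.1439.

14.39 wt%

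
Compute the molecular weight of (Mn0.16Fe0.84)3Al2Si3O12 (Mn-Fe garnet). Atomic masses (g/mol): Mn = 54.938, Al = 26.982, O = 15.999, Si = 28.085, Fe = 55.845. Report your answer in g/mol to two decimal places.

497.31 g/mol

The formula mass is the sum 0.48·54.938 + 2.52·55.845 + 2·26.982 + 3·28.085 + 12·15.999.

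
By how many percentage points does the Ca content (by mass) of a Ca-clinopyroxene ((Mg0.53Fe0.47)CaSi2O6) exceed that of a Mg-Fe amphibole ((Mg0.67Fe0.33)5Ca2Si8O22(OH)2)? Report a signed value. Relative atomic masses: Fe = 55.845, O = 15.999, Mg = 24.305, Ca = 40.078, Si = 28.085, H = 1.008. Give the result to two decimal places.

8.05 percentage points

Ca in (Mg0.53Fe0.47)CaSi2O6: molar mass 231.371 g/mol; 1×40.078 = 40.078 g → 17.32 wt%.
Ca in (Mg0.67Fe0.33)5Ca2Si8O22(OH)2: molar mass 864.394 g/mol; 2×40.078 = 80.156 g → 9.27 wt%.
Difference = 17.32 − 9.27 = 8.05 percentage points.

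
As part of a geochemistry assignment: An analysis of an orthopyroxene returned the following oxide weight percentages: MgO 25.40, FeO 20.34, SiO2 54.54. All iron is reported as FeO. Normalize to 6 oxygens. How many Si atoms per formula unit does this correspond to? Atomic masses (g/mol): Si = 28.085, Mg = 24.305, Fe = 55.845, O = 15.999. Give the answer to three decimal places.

25.40 wt% MgO ÷ 40.304 g/mol = 0.63021 mol, giving 0.63021 Mg and 0.63021 O.
20.34 wt% FeO ÷ 71.844 g/mol = 0.28311 mol, giving 0.28311 Fe and 0.28311 O.
54.54 wt% SiO2 ÷ 60.083 g/mol = 0.90774 mol, giving 0.90774 Si and 1.81548 O.
Oxygen sums to 2.72880; scaling by 6/2.72880 = 2.19877 puts the formula on 6 O.
Si: 0.90774 × 2.19877 = 1.996 atoms per formula unit.

1.996 Si apfu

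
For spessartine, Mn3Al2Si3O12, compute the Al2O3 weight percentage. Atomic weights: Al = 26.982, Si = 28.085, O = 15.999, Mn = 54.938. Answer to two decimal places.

Molar mass of Mn3Al2Si3O12 = 3×54.938 + 2×26.982 + 3×28.085 + 12×15.999 = 495.021 g/mol.
Each formula unit contains 2 Al, equivalent to 2/2 = 1.0000 mol Al2O3.
M(Al2O3) = 2×26.982 + 3×15.999 = 101.961 g/mol.
Mass of Al2O3 per formula unit = 1.0000 × 101.961 = 101.961 g.
Al2O3 wt% = 101.961 / 495.021 × 100 = 20.60%.

20.60 wt%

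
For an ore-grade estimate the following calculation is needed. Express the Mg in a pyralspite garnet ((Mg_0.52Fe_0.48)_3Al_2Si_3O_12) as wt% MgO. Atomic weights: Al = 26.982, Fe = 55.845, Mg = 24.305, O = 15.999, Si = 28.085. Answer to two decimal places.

14.02 wt%

M((Mg_0.52Fe_0.48)_3Al_2Si_3O_12) = 448.540 g/mol; M(MgO) = 40.304 g/mol.
Moles MgO per formula unit = 1.56 Mg ÷ 1 = 1.5600.
MgO fraction = (1.5600 × 40.304) / 448.540 = 62.874/448.540 = 0.1402.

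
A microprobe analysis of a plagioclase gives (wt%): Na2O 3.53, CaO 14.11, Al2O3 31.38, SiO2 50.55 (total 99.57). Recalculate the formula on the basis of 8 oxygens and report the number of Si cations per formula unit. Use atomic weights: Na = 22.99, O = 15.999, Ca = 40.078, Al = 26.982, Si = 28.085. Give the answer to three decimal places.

2.309 Si apfu

Na2O: 3.53/61.979 = 0.05695 mol → 0.11390 mol Na, 0.05695 mol O.
CaO: 14.11/56.077 = 0.25162 mol → 0.25162 mol Ca, 0.25162 mol O.
Al2O3: 31.38/101.961 = 0.30776 mol → 0.61552 mol Al, 0.92328 mol O.
SiO2: 50.55/60.083 = 0.84134 mol → 0.84134 mol Si, 1.68268 mol O.
Total oxygen = 2.91453 mol. Normalization factor = 8/2.91453 = 2.74487.
Si per 8 O = 0.84134 × 2.74487 = 2.309.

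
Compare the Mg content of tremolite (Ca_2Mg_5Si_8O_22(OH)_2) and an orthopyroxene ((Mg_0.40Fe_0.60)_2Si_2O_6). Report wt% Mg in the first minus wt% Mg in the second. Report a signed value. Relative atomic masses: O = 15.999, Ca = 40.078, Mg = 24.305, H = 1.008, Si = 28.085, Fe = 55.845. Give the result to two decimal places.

6.81 percentage points

First mineral: 121.525 g Mg in 812.353 g formula = 14.96 wt% Mg.
Second mineral: 19.444 g Mg in 238.622 g formula = 8.15 wt% Mg.
14.96% − 8.15% gives a difference of 6.81 percentage points.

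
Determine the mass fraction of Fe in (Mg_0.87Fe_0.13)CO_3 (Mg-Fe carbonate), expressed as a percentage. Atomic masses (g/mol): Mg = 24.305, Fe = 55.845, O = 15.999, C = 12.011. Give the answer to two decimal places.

Formula mass = 0.87*24.305 + 0.13*55.845 + 1*12.011 + 3*15.999 = 88.413 g/mol, of which 7.260 g is Fe.
So Fe makes up 7.260/88.413 = 0.0821 of the mass, i.e. 8.21%.

8.21 weight percent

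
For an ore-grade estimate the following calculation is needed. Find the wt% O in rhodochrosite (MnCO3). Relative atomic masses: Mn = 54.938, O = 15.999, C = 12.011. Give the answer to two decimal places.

41.76 weight percent

Molar mass of MnCO3: 1·54.938 + 1·12.011 + 3·15.999 = 114.946 g/mol.
Mass of O per formula unit: 3 × 15.999 = 47.997 g.
Weight fraction O = 47.997 / 114.946 = 0.4176.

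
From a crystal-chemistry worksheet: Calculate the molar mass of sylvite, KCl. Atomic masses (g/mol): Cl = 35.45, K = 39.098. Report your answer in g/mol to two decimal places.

74.55 g/mol

The formula mass is the sum 1·39.098 + 1·35.45.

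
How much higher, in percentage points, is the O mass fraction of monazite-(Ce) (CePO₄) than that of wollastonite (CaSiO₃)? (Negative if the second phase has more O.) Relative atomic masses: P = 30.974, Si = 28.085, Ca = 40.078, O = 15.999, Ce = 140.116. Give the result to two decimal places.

-14.10 percentage points

First mineral: 63.996 g O in 235.086 g formula = 27.22 wt% O.
Second mineral: 47.997 g O in 116.160 g formula = 41.32 wt% O.
27.22% − 41.32% gives a difference of -14.10 percentage points.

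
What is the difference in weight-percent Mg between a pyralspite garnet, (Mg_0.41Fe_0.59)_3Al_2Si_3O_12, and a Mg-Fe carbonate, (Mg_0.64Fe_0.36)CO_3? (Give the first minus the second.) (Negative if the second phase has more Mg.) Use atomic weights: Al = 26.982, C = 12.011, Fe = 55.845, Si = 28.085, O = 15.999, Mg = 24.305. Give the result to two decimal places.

-9.75 percentage points

First mineral: 29.895 g Mg in 458.948 g formula = 6.51 wt% Mg.
Second mineral: 15.555 g Mg in 95.667 g formula = 16.26 wt% Mg.
6.51% − 16.26% gives a difference of -9.75 percentage points.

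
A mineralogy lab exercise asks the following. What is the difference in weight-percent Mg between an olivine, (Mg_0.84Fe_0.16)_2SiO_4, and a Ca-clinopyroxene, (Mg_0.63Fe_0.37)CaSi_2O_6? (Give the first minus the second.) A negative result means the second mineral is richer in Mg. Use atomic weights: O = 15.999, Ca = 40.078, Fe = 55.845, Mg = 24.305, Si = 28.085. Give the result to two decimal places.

20.37 percentage points

Mg in (Mg_0.84Fe_0.16)_2SiO_4: molar mass 150.784 g/mol; 1.68×24.305 = 40.832 g → 27.08 wt%.
Mg in (Mg_0.63Fe_0.37)CaSi_2O_6: molar mass 228.217 g/mol; 0.63×24.305 = 15.312 g → 6.71 wt%.
Difference = 27.08 − 6.71 = 20.37 percentage points.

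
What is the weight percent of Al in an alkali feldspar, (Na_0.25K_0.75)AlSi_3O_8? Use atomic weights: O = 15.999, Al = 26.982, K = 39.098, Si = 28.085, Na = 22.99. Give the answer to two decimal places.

9.84 mass %

M((Na_0.25K_0.75)AlSi_3O_8) = 274.300 g/mol.
Al contributes 1 × 26.982 = 26.982 g per mole.
26.982/274.300 = 0.0984 → 9.84%.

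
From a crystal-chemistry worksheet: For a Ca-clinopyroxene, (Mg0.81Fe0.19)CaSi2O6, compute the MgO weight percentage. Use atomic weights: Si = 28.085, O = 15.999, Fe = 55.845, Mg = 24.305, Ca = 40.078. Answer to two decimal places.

Formula mass = 222.540 g/mol.
0.81 Mg → 0.8100 mol MgO per formula unit; M(MgO) = 40.304, so MgO mass = 32.646 g.
32.646/222.540 × 100 = 14.67 wt%.

14.67 wt%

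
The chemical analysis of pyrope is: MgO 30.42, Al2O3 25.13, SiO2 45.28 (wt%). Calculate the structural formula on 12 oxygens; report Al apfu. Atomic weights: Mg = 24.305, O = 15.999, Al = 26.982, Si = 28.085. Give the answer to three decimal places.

1.971 Al apfu

MgO (M=40.304): mol = 0.75476; Mg = 0.75476, O = 0.75476.
Al2O3 (M=101.961): mol = 0.24647; Al = 0.49294, O = 0.73941.
SiO2 (M=60.083): mol = 0.75362; Si = 0.75362, O = 1.50724.
ΣO = 3.00141; factor = 12/ΣO = 3.99812.
Al apfu = 0.49294 × 3.99812 = 1.971.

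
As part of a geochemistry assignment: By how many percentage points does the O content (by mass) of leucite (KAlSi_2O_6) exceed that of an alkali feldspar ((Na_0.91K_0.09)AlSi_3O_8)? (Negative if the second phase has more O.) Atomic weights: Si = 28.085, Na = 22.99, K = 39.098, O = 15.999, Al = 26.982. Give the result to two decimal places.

-4.56 percentage points

M(KAlSi_2O_6) = 218.244 g/mol, so wt% O = 95.994/218.244 × 100 = 43.98%.
M((Na_0.91K_0.09)AlSi_3O_8) = 263.669 g/mol, so wt% O = 127.992/263.669 × 100 = 48.54%.
43.98 − 48.54 = -4.56 pp.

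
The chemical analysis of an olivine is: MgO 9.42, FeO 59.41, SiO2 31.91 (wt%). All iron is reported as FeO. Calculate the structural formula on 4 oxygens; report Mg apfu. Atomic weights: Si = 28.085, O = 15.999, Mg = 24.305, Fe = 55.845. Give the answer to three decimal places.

MgO: 9.42/40.304 = 0.23372 mol → 0.23372 mol Mg, 0.23372 mol O.
FeO: 59.41/71.844 = 0.82693 mol → 0.82693 mol Fe, 0.82693 mol O.
SiO2: 31.91/60.083 = 0.53110 mol → 0.53110 mol Si, 1.06220 mol O.
Total oxygen = 2.12285 mol. Normalization factor = 4/2.12285 = 1.88426.
Mg per 4 O = 0.23372 × 1.88426 = 0.440.

0.440 Mg apfu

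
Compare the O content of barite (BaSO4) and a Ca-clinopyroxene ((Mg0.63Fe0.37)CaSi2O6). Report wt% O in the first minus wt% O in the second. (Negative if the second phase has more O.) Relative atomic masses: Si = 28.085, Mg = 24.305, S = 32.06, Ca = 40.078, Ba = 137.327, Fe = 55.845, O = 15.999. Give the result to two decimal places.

O in BaSO4: molar mass 233.383 g/mol; 4×15.999 = 63.996 g → 27.42 wt%.
O in (Mg0.63Fe0.37)CaSi2O6: molar mass 228.217 g/mol; 6×15.999 = 95.994 g → 42.06 wt%.
Difference = 27.42 − 42.06 = -14.64 percentage points.

-14.64 percentage points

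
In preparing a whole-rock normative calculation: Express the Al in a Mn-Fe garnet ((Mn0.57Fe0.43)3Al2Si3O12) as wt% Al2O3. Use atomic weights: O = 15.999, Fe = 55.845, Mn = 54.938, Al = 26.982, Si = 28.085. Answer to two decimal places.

Molar mass of (Mn0.57Fe0.43)3Al2Si3O12 = 1.71·54.938 + 1.29·55.845 + 2·26.982 + 3·28.085 + 12·15.999 = 496.191 g/mol.
Each formula unit contains 2 Al, equivalent to 2/2 = 1.0000 mol Al2O3.
M(Al2O3) = 2×26.982 + 3×15.999 = 101.961 g/mol.
Mass of Al2O3 per formula unit = 1.0000 × 101.961 = 101.961 g.
Al2O3 wt% = 101.961 / 496.191 × 100 = 20.55%.

20.55 wt%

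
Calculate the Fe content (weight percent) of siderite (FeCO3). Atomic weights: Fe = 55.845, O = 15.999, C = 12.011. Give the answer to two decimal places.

M(FeCO3) = 115.853 g/mol.
Fe contributes 1 × 55.845 = 55.845 g per mole.
55.845/115.853 = 0.4820 → 48.20%.

48.20 weight percent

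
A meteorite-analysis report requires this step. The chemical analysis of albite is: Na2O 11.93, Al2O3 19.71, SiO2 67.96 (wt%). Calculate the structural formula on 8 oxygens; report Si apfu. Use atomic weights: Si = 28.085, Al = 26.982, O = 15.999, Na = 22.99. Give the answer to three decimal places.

2.982 Si apfu

Na2O (M=61.979): mol = 0.19248; Na = 0.38496, O = 0.19248.
Al2O3 (M=101.961): mol = 0.19331; Al = 0.38662, O = 0.57993.
SiO2 (M=60.083): mol = 1.13110; Si = 1.13110, O = 2.26220.
ΣO = 3.03461; factor = 8/ΣO = 2.63625.
Si apfu = 1.13110 × 2.63625 = 2.982.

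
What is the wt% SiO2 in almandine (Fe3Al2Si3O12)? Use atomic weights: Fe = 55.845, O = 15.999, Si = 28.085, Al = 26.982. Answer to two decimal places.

Formula mass = 497.742 g/mol.
3 Si → 3.0000 mol SiO2 per formula unit; M(SiO2) = 60.083, so SiO2 mass = 180.249 g.
180.249/497.742 × 100 = 36.21 wt%.

36.21 wt%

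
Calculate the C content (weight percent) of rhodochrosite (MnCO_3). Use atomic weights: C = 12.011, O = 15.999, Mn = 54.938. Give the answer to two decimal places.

10.45 weight percent

Molar mass of MnCO_3: 1*54.938 + 1*12.011 + 3*15.999 = 114.946 g/mol.
Mass of C per formula unit: 1 × 12.011 = 12.011 g.
Weight fraction C = 12.011 / 114.946 = 0.1045.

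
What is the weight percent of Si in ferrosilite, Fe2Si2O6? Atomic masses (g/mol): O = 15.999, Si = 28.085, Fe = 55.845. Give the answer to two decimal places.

21.29 wt%

Molar mass of Fe2Si2O6: 2·55.845 + 2·28.085 + 6·15.999 = 263.854 g/mol.
Mass of Si per formula unit: 2 × 28.085 = 56.170 g.
Weight fraction Si = 56.170 / 263.854 = 0.2129.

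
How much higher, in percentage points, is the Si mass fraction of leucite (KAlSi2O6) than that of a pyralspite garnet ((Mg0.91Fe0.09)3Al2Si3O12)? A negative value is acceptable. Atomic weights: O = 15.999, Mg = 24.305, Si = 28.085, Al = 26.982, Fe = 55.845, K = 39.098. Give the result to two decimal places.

M(KAlSi2O6) = 218.244 g/mol, so wt% Si = 56.170/218.244 × 100 = 25.74%.
M((Mg0.91Fe0.09)3Al2Si3O12) = 411.638 g/mol, so wt% Si = 84.255/411.638 × 100 = 20.47%.
25.74 − 20.47 = 5.27 pp.

5.27 percentage points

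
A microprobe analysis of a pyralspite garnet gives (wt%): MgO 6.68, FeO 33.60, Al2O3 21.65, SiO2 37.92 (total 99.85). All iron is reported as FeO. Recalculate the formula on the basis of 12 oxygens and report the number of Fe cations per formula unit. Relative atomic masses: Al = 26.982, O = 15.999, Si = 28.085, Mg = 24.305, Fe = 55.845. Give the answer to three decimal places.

6.68 wt% MgO ÷ 40.304 g/mol = 0.16574 mol, giving 0.16574 Mg and 0.16574 O.
33.60 wt% FeO ÷ 71.844 g/mol = 0.46768 mol, giving 0.46768 Fe and 0.46768 O.
21.65 wt% Al2O3 ÷ 101.961 g/mol = 0.21234 mol, giving 0.42468 Al and 0.63702 O.
37.92 wt% SiO2 ÷ 60.083 g/mol = 0.63113 mol, giving 0.63113 Si and 1.26226 O.
Oxygen sums to 2.53270; scaling by 12/2.53270 = 4.73803 puts the formula on 12 O.
Fe: 0.46768 × 4.73803 = 2.216 atoms per formula unit.

2.216 Fe apfu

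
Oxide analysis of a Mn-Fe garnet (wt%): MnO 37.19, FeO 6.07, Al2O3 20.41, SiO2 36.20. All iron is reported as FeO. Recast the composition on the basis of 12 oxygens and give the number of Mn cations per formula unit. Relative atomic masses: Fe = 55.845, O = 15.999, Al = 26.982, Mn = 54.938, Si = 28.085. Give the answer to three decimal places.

2.606 Mn apfu

MnO: 37.19/70.937 = 0.52427 mol → 0.52427 mol Mn, 0.52427 mol O.
FeO: 6.07/71.844 = 0.08449 mol → 0.08449 mol Fe, 0.08449 mol O.
Al2O3: 20.41/101.961 = 0.20017 mol → 0.40034 mol Al, 0.60051 mol O.
SiO2: 36.20/60.083 = 0.60250 mol → 0.60250 mol Si, 1.20500 mol O.
Total oxygen = 2.41427 mol. Normalization factor = 12/2.41427 = 4.97045.
Mn per 12 O = 0.52427 × 4.97045 = 2.606.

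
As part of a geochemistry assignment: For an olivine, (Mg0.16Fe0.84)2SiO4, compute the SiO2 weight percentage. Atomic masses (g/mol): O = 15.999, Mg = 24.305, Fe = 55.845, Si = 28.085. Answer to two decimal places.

Formula mass = 193.678 g/mol.
1 Si → 1.0000 mol SiO2 per formula unit; M(SiO2) = 60.083, so SiO2 mass = 60.083 g.
60.083/193.678 × 100 = 31.02 wt%.

31.02 wt%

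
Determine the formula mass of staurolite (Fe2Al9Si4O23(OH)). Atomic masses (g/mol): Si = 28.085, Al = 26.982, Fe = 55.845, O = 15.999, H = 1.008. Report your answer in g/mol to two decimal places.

851.85 g/mol

The formula mass is the sum 2(55.845) + 9(26.982) + 4(28.085) + 24(15.999) + 1(1.008).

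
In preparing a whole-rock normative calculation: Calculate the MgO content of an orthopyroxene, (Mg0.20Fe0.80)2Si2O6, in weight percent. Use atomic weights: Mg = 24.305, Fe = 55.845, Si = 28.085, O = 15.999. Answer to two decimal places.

Formula mass = 251.238 g/mol.
0.40 Mg → 0.4000 mol MgO per formula unit; M(MgO) = 40.304, so MgO mass = 16.122 g.
16.122/251.238 × 100 = 6.42 wt%.

6.42 wt%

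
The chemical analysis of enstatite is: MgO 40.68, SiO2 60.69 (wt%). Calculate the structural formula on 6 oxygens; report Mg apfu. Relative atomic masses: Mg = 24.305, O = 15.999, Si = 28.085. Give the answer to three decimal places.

1.999 Mg apfu

MgO: 40.68/40.304 = 1.00933 mol → 1.00933 mol Mg, 1.00933 mol O.
SiO2: 60.69/60.083 = 1.01010 mol → 1.01010 mol Si, 2.02020 mol O.
Total oxygen = 3.02953 mol. Normalization factor = 6/3.02953 = 1.98051.
Mg per 6 O = 1.00933 × 1.98051 = 1.999.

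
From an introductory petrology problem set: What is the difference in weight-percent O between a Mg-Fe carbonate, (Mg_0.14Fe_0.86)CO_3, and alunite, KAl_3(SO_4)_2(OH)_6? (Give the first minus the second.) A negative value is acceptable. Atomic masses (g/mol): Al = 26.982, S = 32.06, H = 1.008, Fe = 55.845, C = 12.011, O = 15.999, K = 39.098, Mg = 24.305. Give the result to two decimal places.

-11.01 percentage points

M((Mg_0.14Fe_0.86)CO_3) = 111.437 g/mol, so wt% O = 47.997/111.437 × 100 = 43.07%.
M(KAl_3(SO_4)_2(OH)_6) = 414.198 g/mol, so wt% O = 223.986/414.198 × 100 = 54.08%.
43.07 − 54.08 = -11.01 pp.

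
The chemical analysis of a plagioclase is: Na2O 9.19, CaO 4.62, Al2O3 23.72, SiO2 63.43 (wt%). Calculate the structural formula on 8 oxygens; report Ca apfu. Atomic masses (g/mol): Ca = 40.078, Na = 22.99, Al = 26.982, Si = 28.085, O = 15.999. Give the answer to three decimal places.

Na2O (M=61.979): mol = 0.14828; Na = 0.29656, O = 0.14828.
CaO (M=56.077): mol = 0.08239; Ca = 0.08239, O = 0.08239.
Al2O3 (M=101.961): mol = 0.23264; Al = 0.46528, O = 0.69792.
SiO2 (M=60.083): mol = 1.05571; Si = 1.05571, O = 2.11142.
ΣO = 3.04001; factor = 8/ΣO = 2.63157.
Ca apfu = 0.08239 × 2.63157 = 0.217.

0.217 Ca apfu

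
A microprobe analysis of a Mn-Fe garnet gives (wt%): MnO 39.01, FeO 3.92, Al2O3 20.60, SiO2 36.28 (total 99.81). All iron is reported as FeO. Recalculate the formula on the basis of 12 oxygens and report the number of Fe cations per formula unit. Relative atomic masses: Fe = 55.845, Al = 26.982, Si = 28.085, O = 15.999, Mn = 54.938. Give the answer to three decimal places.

39.01 wt% MnO ÷ 70.937 g/mol = 0.54992 mol, giving 0.54992 Mn and 0.54992 O.
3.92 wt% FeO ÷ 71.844 g/mol = 0.05456 mol, giving 0.05456 Fe and 0.05456 O.
20.60 wt% Al2O3 ÷ 101.961 g/mol = 0.20204 mol, giving 0.40408 Al and 0.60612 O.
36.28 wt% SiO2 ÷ 60.083 g/mol = 0.60383 mol, giving 0.60383 Si and 1.20766 O.
Oxygen sums to 2.41826; scaling by 12/2.41826 = 4.96225 puts the formula on 12 O.
Fe: 0.05456 × 4.96225 = 0.271 atoms per formula unit.

0.271 Fe apfu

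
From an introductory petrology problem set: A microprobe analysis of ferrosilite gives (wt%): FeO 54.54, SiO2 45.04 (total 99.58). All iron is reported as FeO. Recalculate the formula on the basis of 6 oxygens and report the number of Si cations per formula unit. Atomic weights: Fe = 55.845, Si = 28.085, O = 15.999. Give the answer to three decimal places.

FeO (M=71.844): mol = 0.75914; Fe = 0.75914, O = 0.75914.
SiO2 (M=60.083): mol = 0.74963; Si = 0.74963, O = 1.49926.
ΣO = 2.25840; factor = 6/ΣO = 2.65675.
Si apfu = 0.74963 × 2.65675 = 1.992.

1.992 Si apfu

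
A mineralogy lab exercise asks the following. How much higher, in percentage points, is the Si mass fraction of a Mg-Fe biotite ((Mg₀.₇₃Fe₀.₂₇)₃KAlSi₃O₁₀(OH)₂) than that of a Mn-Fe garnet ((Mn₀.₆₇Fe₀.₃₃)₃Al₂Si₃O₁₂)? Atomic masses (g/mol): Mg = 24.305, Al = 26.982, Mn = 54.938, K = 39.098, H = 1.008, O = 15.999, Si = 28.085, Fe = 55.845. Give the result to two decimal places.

2.04 percentage points

Si in (Mg₀.₇₃Fe₀.₂₇)₃KAlSi₃O₁₀(OH)₂: molar mass 442.801 g/mol; 3×28.085 = 84.255 g → 19.03 wt%.
Si in (Mn₀.₆₇Fe₀.₃₃)₃Al₂Si₃O₁₂: molar mass 495.919 g/mol; 3×28.085 = 84.255 g → 16.99 wt%.
Difference = 19.03 − 16.99 = 2.04 percentage points.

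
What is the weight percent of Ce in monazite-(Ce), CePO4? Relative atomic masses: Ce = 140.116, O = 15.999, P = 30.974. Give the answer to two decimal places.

Formula mass = 1×140.116 + 1×30.974 + 4×15.999 = 235.086 g/mol, of which 140.116 g is Ce.
So Ce makes up 140.116/235.086 = 0.5960 of the mass, i.e. 59.60%.

59.60 weight percent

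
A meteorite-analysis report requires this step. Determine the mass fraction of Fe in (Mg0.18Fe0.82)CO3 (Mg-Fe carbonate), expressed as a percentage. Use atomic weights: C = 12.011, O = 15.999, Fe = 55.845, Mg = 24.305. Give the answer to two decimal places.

41.56 weight percent

Formula mass = 0.18×24.305 + 0.82×55.845 + 1×12.011 + 3×15.999 = 110.176 g/mol, of which 45.793 g is Fe.
So Fe makes up 45.793/110.176 = 0.4156 of the mass, i.e. 41.56%.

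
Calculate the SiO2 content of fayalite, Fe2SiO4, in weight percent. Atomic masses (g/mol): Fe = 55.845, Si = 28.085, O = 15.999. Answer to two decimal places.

29.49 wt%

M(Fe2SiO4) = 203.771 g/mol; M(SiO2) = 60.083 g/mol.
Moles SiO2 per formula unit = 1 Si ÷ 1 = 1.0000.
SiO2 fraction = (1.0000 × 60.083) / 203.771 = 60.083/203.771 = 0.2949.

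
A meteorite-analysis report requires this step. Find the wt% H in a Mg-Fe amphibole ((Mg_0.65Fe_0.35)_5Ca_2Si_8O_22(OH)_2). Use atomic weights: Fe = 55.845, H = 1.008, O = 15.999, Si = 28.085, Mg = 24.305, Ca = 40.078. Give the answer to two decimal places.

0.23 mass %

Molar mass of (Mg_0.65Fe_0.35)_5Ca_2Si_8O_22(OH)_2: 3.25*24.305 + 1.75*55.845 + 2*40.078 + 8*28.085 + 24*15.999 + 2*1.008 = 867.548 g/mol.
Mass of H per formula unit: 2 × 1.008 = 2.016 g.
Weight fraction H = 2.016 / 867.548 = 0.0023.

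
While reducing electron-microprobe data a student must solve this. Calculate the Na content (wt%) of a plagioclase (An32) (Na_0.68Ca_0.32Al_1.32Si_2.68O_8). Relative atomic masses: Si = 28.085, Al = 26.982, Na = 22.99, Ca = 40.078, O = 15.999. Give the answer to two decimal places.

5.85 wt%

M(Na_0.68Ca_0.32Al_1.32Si_2.68O_8) = 267.334 g/mol.
Na contributes 0.68 × 22.99 = 15.633 g per mole.
15.633/267.334 = 0.0585 → 5.85%.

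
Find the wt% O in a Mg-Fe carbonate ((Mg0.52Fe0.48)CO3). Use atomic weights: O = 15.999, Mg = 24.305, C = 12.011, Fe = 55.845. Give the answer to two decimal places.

48.26 mass %

Formula mass = 0.52*24.305 + 0.48*55.845 + 1*12.011 + 3*15.999 = 99.452 g/mol, of which 47.997 g is O.
So O makes up 47.997/99.452 = 0.4826 of the mass, i.e. 48.26%.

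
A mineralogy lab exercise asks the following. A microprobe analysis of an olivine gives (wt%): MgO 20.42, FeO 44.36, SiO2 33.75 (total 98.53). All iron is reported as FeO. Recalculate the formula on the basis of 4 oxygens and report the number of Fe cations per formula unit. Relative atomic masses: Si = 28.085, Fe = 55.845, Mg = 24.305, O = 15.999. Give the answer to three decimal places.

MgO: 20.42/40.304 = 0.50665 mol → 0.50665 mol Mg, 0.50665 mol O.
FeO: 44.36/71.844 = 0.61745 mol → 0.61745 mol Fe, 0.61745 mol O.
SiO2: 33.75/60.083 = 0.56172 mol → 0.56172 mol Si, 1.12344 mol O.
Total oxygen = 2.24754 mol. Normalization factor = 4/2.24754 = 1.77972.
Fe per 4 O = 0.61745 × 1.77972 = 1.099.

1.099 Fe apfu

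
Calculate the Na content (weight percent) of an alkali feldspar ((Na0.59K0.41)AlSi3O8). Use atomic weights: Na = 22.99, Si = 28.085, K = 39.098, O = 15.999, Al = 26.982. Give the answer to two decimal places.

M((Na0.59K0.41)AlSi3O8) = 268.823 g/mol.
Na contributes 0.59 × 22.99 = 13.564 g per mole.
13.564/268.823 = 0.0505 → 5.05%.

5.05 weight percent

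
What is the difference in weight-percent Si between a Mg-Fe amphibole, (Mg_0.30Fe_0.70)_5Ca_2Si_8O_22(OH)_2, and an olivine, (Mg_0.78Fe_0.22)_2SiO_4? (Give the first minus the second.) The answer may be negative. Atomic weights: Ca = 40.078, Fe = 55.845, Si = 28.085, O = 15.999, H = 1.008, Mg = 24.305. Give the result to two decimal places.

6.18 percentage points

First mineral: 224.680 g Si in 922.743 g formula = 24.35 wt% Si.
Second mineral: 28.085 g Si in 154.569 g formula = 18.17 wt% Si.
24.35% − 18.17% gives a difference of 6.18 percentage points.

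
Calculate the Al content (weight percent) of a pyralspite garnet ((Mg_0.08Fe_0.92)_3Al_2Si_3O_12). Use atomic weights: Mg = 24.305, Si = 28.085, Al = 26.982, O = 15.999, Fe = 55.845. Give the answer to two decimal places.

11.01 weight percent

M((Mg_0.08Fe_0.92)_3Al_2Si_3O_12) = 490.172 g/mol.
Al contributes 2 × 26.982 = 53.964 g per mole.
53.964/490.172 = 0.1101 → 11.01%.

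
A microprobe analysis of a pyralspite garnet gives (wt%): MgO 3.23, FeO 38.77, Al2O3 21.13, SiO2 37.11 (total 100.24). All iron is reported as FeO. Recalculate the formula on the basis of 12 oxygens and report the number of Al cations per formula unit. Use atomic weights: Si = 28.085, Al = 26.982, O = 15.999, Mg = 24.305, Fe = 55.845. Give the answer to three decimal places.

MgO (M=40.304): mol = 0.08014; Mg = 0.08014, O = 0.08014.
FeO (M=71.844): mol = 0.53964; Fe = 0.53964, O = 0.53964.
Al2O3 (M=101.961): mol = 0.20724; Al = 0.41448, O = 0.62172.
SiO2 (M=60.083): mol = 0.61765; Si = 0.61765, O = 1.23530.
ΣO = 2.47680; factor = 12/ΣO = 4.84496.
Al apfu = 0.41448 × 4.84496 = 2.008.

2.008 Al apfu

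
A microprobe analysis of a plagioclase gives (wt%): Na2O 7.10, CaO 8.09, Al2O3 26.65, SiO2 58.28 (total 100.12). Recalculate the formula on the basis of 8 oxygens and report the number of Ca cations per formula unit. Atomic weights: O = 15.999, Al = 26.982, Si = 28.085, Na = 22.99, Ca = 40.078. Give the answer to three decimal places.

0.387 Ca apfu

7.10 wt% Na2O ÷ 61.979 g/mol = 0.11455 mol, giving 0.22910 Na and 0.11455 O.
8.09 wt% CaO ÷ 56.077 g/mol = 0.14427 mol, giving 0.14427 Ca and 0.14427 O.
26.65 wt% Al2O3 ÷ 101.961 g/mol = 0.26137 mol, giving 0.52274 Al and 0.78411 O.
58.28 wt% SiO2 ÷ 60.083 g/mol = 0.96999 mol, giving 0.96999 Si and 1.93998 O.
Oxygen sums to 2.98291; scaling by 8/2.98291 = 2.68194 puts the formula on 8 O.
Ca: 0.14427 × 2.68194 = 0.387 atoms per formula unit.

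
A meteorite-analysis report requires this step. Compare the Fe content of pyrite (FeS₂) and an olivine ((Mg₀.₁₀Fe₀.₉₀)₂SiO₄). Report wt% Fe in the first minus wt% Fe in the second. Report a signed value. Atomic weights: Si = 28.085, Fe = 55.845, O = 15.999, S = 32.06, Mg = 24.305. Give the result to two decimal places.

Fe in FeS₂: molar mass 119.965 g/mol; 1×55.845 = 55.845 g → 46.55 wt%.
Fe in (Mg₀.₁₀Fe₀.₉₀)₂SiO₄: molar mass 197.463 g/mol; 1.80×55.845 = 100.521 g → 50.91 wt%.
Difference = 46.55 − 50.91 = -4.36 percentage points.

-4.36 percentage points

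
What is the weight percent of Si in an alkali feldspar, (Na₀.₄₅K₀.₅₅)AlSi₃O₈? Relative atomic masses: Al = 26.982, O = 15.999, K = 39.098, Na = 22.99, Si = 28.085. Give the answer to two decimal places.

M((Na₀.₄₅K₀.₅₅)AlSi₃O₈) = 271.078 g/mol.
Si contributes 3 × 28.085 = 84.255 g per mole.
84.255/271.078 = 0.3108 → 31.08%.

31.08 mass %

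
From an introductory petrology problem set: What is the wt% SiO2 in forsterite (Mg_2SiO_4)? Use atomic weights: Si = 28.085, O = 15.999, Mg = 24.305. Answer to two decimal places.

42.71 wt%

Formula mass = 140.691 g/mol.
1 Si → 1.0000 mol SiO2 per formula unit; M(SiO2) = 60.083, so SiO2 mass = 60.083 g.
60.083/140.691 × 100 = 42.71 wt%.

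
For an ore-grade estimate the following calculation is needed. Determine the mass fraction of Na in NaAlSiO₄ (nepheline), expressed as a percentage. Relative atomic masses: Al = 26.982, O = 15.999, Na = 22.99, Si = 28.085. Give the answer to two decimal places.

16.18 weight percent

Molar mass of NaAlSiO₄: 1×22.99 + 1×26.982 + 1×28.085 + 4×15.999 = 142.053 g/mol.
Mass of Na per formula unit: 1 × 22.99 = 22.990 g.
Weight fraction Na = 22.990 / 142.053 = 0.1618.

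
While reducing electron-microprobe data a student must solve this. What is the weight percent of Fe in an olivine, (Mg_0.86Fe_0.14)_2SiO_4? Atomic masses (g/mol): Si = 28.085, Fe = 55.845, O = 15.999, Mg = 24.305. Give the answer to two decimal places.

Molar mass of (Mg_0.86Fe_0.14)_2SiO_4: 1.72·24.305 + 0.28·55.845 + 1·28.085 + 4·15.999 = 149.522 g/mol.
Mass of Fe per formula unit: 0.28 × 55.845 = 15.637 g.
Weight fraction Fe = 15.637 / 149.522 = 0.1046.

10.46 weight percent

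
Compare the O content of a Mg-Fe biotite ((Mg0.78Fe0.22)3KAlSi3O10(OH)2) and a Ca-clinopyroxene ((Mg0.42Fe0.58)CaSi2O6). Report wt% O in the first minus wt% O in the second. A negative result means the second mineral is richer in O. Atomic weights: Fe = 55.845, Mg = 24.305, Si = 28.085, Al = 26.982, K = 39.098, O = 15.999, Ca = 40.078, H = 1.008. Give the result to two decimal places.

M((Mg0.78Fe0.22)3KAlSi3O10(OH)2) = 438.070 g/mol, so wt% O = 191.988/438.070 × 100 = 43.83%.
M((Mg0.42Fe0.58)CaSi2O6) = 234.840 g/mol, so wt% O = 95.994/234.840 × 100 = 40.88%.
43.83 − 40.88 = 2.95 pp.

2.95 percentage points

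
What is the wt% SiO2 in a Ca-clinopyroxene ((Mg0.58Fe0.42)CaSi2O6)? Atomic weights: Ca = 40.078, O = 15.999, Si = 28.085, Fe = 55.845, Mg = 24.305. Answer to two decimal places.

52.29 wt%

M((Mg0.58Fe0.42)CaSi2O6) = 229.794 g/mol; M(SiO2) = 60.083 g/mol.
Moles SiO2 per formula unit = 2 Si ÷ 1 = 2.0000.
SiO2 fraction = (2.0000 × 60.083) / 229.794 = 120.166/229.794 = 0.5229.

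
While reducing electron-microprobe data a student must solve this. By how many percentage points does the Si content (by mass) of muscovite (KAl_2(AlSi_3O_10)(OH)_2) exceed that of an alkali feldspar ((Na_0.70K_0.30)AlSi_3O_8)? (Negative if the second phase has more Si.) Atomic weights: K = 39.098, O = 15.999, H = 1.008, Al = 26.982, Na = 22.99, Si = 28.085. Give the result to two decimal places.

Si in KAl_2(AlSi_3O_10)(OH)_2: molar mass 398.303 g/mol; 3×28.085 = 84.255 g → 21.15 wt%.
Si in (Na_0.70K_0.30)AlSi_3O_8: molar mass 267.051 g/mol; 3×28.085 = 84.255 g → 31.55 wt%.
Difference = 21.15 − 31.55 = -10.40 percentage points.

-10.40 percentage points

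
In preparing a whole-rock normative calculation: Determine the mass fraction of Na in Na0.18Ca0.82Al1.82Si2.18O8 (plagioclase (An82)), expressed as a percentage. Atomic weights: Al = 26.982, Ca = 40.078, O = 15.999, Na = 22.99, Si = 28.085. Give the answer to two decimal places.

1.50 weight percent

M(Na0.18Ca0.82Al1.82Si2.18O8) = 275.327 g/mol.
Na contributes 0.18 × 22.99 = 4.138 g per mole.
4.138/275.327 = 0.0150 → 1.50%.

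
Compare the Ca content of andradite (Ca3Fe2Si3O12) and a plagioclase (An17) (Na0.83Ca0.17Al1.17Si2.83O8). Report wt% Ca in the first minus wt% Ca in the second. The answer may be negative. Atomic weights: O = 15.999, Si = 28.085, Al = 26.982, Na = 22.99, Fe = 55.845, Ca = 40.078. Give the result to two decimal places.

21.09 percentage points

First mineral: 120.234 g Ca in 508.167 g formula = 23.66 wt% Ca.
Second mineral: 6.813 g Ca in 264.936 g formula = 2.57 wt% Ca.
23.66% − 2.57% gives a difference of 21.09 percentage points.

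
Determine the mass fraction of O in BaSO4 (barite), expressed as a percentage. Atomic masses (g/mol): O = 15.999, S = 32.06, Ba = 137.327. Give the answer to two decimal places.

27.42 weight percent

Molar mass of BaSO4: 1·137.327 + 1·32.06 + 4·15.999 = 233.383 g/mol.
Mass of O per formula unit: 4 × 15.999 = 63.996 g.
Weight fraction O = 63.996 / 233.383 = 0.2742.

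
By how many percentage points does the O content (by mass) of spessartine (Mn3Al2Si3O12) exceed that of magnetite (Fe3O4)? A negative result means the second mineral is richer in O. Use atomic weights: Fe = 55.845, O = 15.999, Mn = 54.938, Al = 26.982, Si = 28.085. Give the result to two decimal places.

First mineral: 191.988 g O in 495.021 g formula = 38.78 wt% O.
Second mineral: 63.996 g O in 231.531 g formula = 27.64 wt% O.
38.78% − 27.64% gives a difference of 11.14 percentage points.

11.14 percentage points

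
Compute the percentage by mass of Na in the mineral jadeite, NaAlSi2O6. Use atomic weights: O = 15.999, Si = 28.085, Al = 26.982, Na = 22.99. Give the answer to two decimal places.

11.37 wt%

Formula mass = 1×22.99 + 1×26.982 + 2×28.085 + 6×15.999 = 202.136 g/mol, of which 22.990 g is Na.
So Na makes up 22.990/202.136 = 0.1137 of the mass, i.e. 11.37%.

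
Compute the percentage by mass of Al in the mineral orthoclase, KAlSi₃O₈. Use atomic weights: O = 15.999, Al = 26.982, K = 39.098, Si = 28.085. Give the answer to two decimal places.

9.69 wt%

Molar mass of KAlSi₃O₈: 1*39.098 + 1*26.982 + 3*28.085 + 8*15.999 = 278.327 g/mol.
Mass of Al per formula unit: 1 × 26.982 = 26.982 g.
Weight fraction Al = 26.982 / 278.327 = 0.0969.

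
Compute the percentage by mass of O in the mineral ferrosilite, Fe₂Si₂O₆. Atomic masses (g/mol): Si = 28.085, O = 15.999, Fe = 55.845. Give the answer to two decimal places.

36.38 weight percent

Molar mass of Fe₂Si₂O₆: 2×55.845 + 2×28.085 + 6×15.999 = 263.854 g/mol.
Mass of O per formula unit: 6 × 15.999 = 95.994 g.
Weight fraction O = 95.994 / 263.854 = 0.3638.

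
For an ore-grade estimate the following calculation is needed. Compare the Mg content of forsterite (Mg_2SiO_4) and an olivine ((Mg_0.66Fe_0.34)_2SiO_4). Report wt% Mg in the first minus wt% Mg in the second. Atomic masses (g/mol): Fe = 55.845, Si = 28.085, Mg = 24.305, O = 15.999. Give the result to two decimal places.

14.76 percentage points

First mineral: 48.610 g Mg in 140.691 g formula = 34.55 wt% Mg.
Second mineral: 32.083 g Mg in 162.138 g formula = 19.79 wt% Mg.
34.55% − 19.79% gives a difference of 14.76 percentage points.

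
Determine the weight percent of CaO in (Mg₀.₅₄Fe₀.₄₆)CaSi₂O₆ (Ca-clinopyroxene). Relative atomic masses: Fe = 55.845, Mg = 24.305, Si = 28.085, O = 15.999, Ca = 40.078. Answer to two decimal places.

24.27 wt%

M((Mg₀.₅₄Fe₀.₄₆)CaSi₂O₆) = 231.055 g/mol; M(CaO) = 56.077 g/mol.
Moles CaO per formula unit = 1 Ca ÷ 1 = 1.0000.
CaO fraction = (1.0000 × 56.077) / 231.055 = 56.077/231.055 = 0.2427.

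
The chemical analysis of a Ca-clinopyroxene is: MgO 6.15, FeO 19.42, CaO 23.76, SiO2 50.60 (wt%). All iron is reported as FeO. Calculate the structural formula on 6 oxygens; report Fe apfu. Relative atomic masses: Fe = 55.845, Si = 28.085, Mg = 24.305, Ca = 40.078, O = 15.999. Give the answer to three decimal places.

0.641 Fe apfu

MgO (M=40.304): mol = 0.15259; Mg = 0.15259, O = 0.15259.
FeO (M=71.844): mol = 0.27031; Fe = 0.27031, O = 0.27031.
CaO (M=56.077): mol = 0.42370; Ca = 0.42370, O = 0.42370.
SiO2 (M=60.083): mol = 0.84217; Si = 0.84217, O = 1.68434.
ΣO = 2.53094; factor = 6/ΣO = 2.37066.
Fe apfu = 0.27031 × 2.37066 = 0.641.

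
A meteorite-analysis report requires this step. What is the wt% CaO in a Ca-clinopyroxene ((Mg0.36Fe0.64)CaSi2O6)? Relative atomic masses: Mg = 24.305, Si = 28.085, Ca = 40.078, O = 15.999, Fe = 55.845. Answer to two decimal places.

M((Mg0.36Fe0.64)CaSi2O6) = 236.733 g/mol; M(CaO) = 56.077 g/mol.
Moles CaO per formula unit = 1 Ca ÷ 1 = 1.0000.
CaO fraction = (1.0000 × 56.077) / 236.733 = 56.077/236.733 = 0.2369.

23.69 wt%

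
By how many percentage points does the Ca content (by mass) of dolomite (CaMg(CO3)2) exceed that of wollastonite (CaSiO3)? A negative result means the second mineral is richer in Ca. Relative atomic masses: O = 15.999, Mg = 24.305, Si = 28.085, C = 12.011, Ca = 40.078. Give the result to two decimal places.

-12.77 percentage points

M(CaMg(CO3)2) = 184.399 g/mol, so wt% Ca = 40.078/184.399 × 100 = 21.73%.
M(CaSiO3) = 116.160 g/mol, so wt% Ca = 40.078/116.160 × 100 = 34.50%.
21.73 − 34.50 = -12.77 pp.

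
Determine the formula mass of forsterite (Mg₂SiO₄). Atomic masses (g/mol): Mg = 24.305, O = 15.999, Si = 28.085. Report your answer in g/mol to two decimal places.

140.69 g/mol

M = 2*24.305 + 1*28.085 + 4*15.999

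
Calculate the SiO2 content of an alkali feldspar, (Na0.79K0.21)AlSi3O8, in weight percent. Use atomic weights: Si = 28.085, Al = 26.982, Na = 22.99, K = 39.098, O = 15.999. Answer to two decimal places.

67.86 wt%

Molar mass of (Na0.79K0.21)AlSi3O8 = 0.79·22.99 + 0.21·39.098 + 1·26.982 + 3·28.085 + 8·15.999 = 265.602 g/mol.
Each formula unit contains 3 Si, equivalent to 3/1 = 3.0000 mol SiO2.
M(SiO2) = 1×28.085 + 2×15.999 = 60.083 g/mol.
Mass of SiO2 per formula unit = 3.0000 × 60.083 = 180.249 g.
SiO2 wt% = 180.249 / 265.602 × 100 = 67.86%.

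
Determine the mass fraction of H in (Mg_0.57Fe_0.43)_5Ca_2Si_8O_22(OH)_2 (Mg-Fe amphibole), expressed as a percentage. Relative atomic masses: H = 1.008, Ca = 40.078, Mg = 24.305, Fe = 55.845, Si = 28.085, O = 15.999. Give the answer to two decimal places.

Formula mass = 2.85·24.305 + 2.15·55.845 + 2·40.078 + 8·28.085 + 24·15.999 + 2·1.008 = 880.164 g/mol, of which 2.016 g is H.
So H makes up 2.016/880.164 = 0.0023 of the mass, i.e. 0.23%.

0.23 wt%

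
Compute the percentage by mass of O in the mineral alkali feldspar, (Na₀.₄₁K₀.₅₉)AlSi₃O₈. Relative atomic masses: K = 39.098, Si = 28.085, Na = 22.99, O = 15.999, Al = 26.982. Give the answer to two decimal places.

M((Na₀.₄₁K₀.₅₉)AlSi₃O₈) = 271.723 g/mol.
O contributes 8 × 15.999 = 127.992 g per mole.
127.992/271.723 = 0.4710 → 47.10%.

47.10 weight percent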